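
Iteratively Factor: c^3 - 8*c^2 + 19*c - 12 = (c - 3)*(c^2 - 5*c + 4) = (c - 3)*(c - 1)*(c - 4)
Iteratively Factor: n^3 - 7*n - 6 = (n + 2)*(n^2 - 2*n - 3) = (n - 3)*(n + 2)*(n + 1)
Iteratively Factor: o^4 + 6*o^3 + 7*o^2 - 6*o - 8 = (o + 4)*(o^3 + 2*o^2 - o - 2) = (o - 1)*(o + 4)*(o^2 + 3*o + 2) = (o - 1)*(o + 1)*(o + 4)*(o + 2)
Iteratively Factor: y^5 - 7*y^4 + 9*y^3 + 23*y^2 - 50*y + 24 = (y + 2)*(y^4 - 9*y^3 + 27*y^2 - 31*y + 12) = (y - 1)*(y + 2)*(y^3 - 8*y^2 + 19*y - 12) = (y - 4)*(y - 1)*(y + 2)*(y^2 - 4*y + 3) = (y - 4)*(y - 1)^2*(y + 2)*(y - 3)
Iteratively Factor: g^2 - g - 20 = (g + 4)*(g - 5)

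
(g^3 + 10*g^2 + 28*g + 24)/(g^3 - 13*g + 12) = (g^3 + 10*g^2 + 28*g + 24)/(g^3 - 13*g + 12)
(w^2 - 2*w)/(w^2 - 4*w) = (w - 2)/(w - 4)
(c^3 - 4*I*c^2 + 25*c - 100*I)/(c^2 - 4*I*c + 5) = (c^2 + I*c + 20)/(c + I)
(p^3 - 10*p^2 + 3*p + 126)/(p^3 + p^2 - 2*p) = (p^3 - 10*p^2 + 3*p + 126)/(p*(p^2 + p - 2))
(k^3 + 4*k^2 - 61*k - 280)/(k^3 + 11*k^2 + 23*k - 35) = (k - 8)/(k - 1)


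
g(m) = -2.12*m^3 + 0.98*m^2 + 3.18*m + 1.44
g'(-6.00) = -237.54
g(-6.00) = 475.56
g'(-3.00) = -59.94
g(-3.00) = 57.96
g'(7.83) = -371.40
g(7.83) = -931.28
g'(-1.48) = -13.65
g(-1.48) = 5.75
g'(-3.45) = -79.28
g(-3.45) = 89.19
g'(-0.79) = -2.34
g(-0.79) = 0.58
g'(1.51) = -8.36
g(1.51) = 1.18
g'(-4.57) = -138.61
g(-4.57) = 209.72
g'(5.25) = -161.83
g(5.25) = -261.62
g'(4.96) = -143.56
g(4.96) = -217.37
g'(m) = -6.36*m^2 + 1.96*m + 3.18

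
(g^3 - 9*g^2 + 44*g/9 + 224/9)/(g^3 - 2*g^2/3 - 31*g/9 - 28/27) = 3*(g - 8)/(3*g + 1)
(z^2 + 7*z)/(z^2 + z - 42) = z/(z - 6)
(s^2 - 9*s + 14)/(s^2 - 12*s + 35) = (s - 2)/(s - 5)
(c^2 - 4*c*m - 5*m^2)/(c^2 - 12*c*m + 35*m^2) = (c + m)/(c - 7*m)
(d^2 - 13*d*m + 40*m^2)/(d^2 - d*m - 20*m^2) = (d - 8*m)/(d + 4*m)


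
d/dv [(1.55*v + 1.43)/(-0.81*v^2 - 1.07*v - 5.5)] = (1.2555*v^2 + 2.3166*v - 6.9949)/(0.6561*v^4 + 1.7334*v^3 + 10.0549*v^2 + 11.77*v + 30.25)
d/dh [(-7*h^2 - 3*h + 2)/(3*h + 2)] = (-21*h^2 - 28*h - 12)/(9*h^2 + 12*h + 4)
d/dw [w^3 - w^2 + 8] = w*(3*w - 2)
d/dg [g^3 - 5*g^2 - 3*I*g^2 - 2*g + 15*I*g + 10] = 3*g^2 - 10*g - 6*I*g - 2 + 15*I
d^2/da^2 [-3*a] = 0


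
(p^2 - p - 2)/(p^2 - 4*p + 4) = (p + 1)/(p - 2)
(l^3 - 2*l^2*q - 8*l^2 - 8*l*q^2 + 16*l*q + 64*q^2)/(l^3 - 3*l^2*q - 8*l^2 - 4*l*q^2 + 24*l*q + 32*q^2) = (l + 2*q)/(l + q)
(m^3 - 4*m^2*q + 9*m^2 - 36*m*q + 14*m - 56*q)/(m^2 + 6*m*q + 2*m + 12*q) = (m^2 - 4*m*q + 7*m - 28*q)/(m + 6*q)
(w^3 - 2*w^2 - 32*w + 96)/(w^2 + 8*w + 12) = (w^2 - 8*w + 16)/(w + 2)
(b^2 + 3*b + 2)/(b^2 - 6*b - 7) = (b + 2)/(b - 7)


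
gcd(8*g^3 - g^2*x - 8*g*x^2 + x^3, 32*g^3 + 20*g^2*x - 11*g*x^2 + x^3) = -8*g^2 - 7*g*x + x^2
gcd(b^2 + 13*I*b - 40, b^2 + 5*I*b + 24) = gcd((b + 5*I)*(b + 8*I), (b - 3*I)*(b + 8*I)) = b + 8*I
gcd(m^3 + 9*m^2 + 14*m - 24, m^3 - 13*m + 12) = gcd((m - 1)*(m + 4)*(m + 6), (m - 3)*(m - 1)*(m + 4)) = m^2 + 3*m - 4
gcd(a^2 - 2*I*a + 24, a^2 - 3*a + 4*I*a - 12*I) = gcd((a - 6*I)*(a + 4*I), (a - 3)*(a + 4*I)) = a + 4*I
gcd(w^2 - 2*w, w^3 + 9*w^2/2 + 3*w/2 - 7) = 1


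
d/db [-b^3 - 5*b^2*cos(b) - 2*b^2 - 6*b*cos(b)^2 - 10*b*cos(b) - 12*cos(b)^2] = 5*b^2*sin(b) - 3*b^2 + 6*b*sin(2*b) - 10*sqrt(2)*b*cos(b + pi/4) - 4*b + 12*sin(2*b) - 10*cos(b) - 3*cos(2*b) - 3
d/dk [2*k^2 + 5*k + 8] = 4*k + 5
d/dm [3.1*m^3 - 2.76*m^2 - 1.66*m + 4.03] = 9.3*m^2 - 5.52*m - 1.66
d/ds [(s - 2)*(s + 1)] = 2*s - 1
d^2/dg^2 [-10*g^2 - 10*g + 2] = -20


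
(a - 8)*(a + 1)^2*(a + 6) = a^4 - 51*a^2 - 98*a - 48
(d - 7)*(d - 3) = d^2 - 10*d + 21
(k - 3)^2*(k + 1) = k^3 - 5*k^2 + 3*k + 9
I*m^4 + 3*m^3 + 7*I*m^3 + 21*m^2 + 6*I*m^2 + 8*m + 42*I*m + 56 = (m + 7)*(m - 4*I)*(m + 2*I)*(I*m + 1)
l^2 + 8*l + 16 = (l + 4)^2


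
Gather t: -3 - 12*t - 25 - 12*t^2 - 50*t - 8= -12*t^2 - 62*t - 36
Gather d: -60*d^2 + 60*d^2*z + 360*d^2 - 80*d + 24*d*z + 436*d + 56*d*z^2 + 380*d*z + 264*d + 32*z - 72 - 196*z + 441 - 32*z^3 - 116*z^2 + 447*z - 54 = d^2*(60*z + 300) + d*(56*z^2 + 404*z + 620) - 32*z^3 - 116*z^2 + 283*z + 315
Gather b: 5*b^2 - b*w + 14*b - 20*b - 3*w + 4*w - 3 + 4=5*b^2 + b*(-w - 6) + w + 1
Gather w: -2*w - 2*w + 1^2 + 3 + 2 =6 - 4*w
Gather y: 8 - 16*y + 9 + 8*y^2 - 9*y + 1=8*y^2 - 25*y + 18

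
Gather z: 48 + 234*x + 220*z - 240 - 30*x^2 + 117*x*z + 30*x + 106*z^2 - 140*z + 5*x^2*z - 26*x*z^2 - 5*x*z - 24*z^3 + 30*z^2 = -30*x^2 + 264*x - 24*z^3 + z^2*(136 - 26*x) + z*(5*x^2 + 112*x + 80) - 192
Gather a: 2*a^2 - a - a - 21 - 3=2*a^2 - 2*a - 24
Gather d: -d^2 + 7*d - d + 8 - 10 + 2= -d^2 + 6*d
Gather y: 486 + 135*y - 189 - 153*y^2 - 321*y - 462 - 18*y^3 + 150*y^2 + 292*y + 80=-18*y^3 - 3*y^2 + 106*y - 85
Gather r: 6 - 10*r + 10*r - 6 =0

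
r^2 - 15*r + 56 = (r - 8)*(r - 7)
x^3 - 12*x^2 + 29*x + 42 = (x - 7)*(x - 6)*(x + 1)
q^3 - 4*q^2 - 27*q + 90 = (q - 6)*(q - 3)*(q + 5)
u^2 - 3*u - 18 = (u - 6)*(u + 3)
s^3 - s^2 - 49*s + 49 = (s - 7)*(s - 1)*(s + 7)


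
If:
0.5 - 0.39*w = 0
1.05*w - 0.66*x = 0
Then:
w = 1.28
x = 2.04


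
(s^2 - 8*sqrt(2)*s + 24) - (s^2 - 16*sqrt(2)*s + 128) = 8*sqrt(2)*s - 104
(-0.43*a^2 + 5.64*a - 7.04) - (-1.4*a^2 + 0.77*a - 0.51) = 0.97*a^2 + 4.87*a - 6.53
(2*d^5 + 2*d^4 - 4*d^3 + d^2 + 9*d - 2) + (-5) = 2*d^5 + 2*d^4 - 4*d^3 + d^2 + 9*d - 7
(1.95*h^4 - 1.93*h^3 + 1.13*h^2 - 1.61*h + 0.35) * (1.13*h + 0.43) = 2.2035*h^5 - 1.3424*h^4 + 0.447*h^3 - 1.3334*h^2 - 0.2968*h + 0.1505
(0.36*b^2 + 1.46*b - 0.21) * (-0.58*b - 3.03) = -0.2088*b^3 - 1.9376*b^2 - 4.302*b + 0.6363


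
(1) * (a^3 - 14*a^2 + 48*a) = a^3 - 14*a^2 + 48*a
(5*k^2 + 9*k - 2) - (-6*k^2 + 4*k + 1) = 11*k^2 + 5*k - 3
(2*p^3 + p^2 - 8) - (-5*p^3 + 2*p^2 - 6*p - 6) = 7*p^3 - p^2 + 6*p - 2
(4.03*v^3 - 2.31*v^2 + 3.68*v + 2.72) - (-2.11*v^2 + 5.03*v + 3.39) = 4.03*v^3 - 0.2*v^2 - 1.35*v - 0.67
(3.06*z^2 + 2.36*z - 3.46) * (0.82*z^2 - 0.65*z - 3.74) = 2.5092*z^4 - 0.0538000000000003*z^3 - 15.8156*z^2 - 6.5774*z + 12.9404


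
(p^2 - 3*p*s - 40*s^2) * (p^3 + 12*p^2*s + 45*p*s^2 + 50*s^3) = p^5 + 9*p^4*s - 31*p^3*s^2 - 565*p^2*s^3 - 1950*p*s^4 - 2000*s^5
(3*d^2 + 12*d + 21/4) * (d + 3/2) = 3*d^3 + 33*d^2/2 + 93*d/4 + 63/8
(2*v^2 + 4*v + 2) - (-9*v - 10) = 2*v^2 + 13*v + 12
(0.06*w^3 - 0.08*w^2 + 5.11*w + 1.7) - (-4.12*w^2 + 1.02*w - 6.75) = 0.06*w^3 + 4.04*w^2 + 4.09*w + 8.45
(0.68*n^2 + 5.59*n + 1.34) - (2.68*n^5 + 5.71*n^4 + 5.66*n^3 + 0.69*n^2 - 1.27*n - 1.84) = -2.68*n^5 - 5.71*n^4 - 5.66*n^3 - 0.0099999999999999*n^2 + 6.86*n + 3.18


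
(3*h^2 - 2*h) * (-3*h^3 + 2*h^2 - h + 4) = -9*h^5 + 12*h^4 - 7*h^3 + 14*h^2 - 8*h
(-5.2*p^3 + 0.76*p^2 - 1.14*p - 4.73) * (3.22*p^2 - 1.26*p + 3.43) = -16.744*p^5 + 8.9992*p^4 - 22.4644*p^3 - 11.1874*p^2 + 2.0496*p - 16.2239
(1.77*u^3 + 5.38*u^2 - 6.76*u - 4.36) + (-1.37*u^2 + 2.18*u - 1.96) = 1.77*u^3 + 4.01*u^2 - 4.58*u - 6.32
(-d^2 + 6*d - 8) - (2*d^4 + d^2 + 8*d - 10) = -2*d^4 - 2*d^2 - 2*d + 2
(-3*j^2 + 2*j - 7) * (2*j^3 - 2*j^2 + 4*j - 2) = -6*j^5 + 10*j^4 - 30*j^3 + 28*j^2 - 32*j + 14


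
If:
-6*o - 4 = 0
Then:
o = -2/3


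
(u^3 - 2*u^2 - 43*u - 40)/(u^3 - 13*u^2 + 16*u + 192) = (u^2 + 6*u + 5)/(u^2 - 5*u - 24)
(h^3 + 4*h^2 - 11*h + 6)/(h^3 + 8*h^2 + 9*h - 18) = (h - 1)/(h + 3)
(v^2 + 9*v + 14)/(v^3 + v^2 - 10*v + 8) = (v^2 + 9*v + 14)/(v^3 + v^2 - 10*v + 8)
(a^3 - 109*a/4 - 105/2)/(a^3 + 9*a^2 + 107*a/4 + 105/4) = (a - 6)/(a + 3)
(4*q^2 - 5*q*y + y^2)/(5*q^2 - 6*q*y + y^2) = (-4*q + y)/(-5*q + y)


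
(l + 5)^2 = l^2 + 10*l + 25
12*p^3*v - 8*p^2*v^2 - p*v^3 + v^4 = v*(-2*p + v)^2*(3*p + v)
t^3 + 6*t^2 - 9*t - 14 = (t - 2)*(t + 1)*(t + 7)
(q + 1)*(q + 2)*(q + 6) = q^3 + 9*q^2 + 20*q + 12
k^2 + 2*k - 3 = (k - 1)*(k + 3)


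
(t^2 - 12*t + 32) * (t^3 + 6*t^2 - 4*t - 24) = t^5 - 6*t^4 - 44*t^3 + 216*t^2 + 160*t - 768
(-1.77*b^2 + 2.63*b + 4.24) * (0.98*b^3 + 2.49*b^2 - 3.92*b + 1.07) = -1.7346*b^5 - 1.8299*b^4 + 17.6423*b^3 - 1.6459*b^2 - 13.8067*b + 4.5368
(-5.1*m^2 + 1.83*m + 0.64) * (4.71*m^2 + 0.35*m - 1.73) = -24.021*m^4 + 6.8343*m^3 + 12.4779*m^2 - 2.9419*m - 1.1072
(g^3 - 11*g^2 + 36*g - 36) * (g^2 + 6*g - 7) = g^5 - 5*g^4 - 37*g^3 + 257*g^2 - 468*g + 252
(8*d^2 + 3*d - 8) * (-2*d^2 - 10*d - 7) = -16*d^4 - 86*d^3 - 70*d^2 + 59*d + 56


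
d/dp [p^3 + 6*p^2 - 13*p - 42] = 3*p^2 + 12*p - 13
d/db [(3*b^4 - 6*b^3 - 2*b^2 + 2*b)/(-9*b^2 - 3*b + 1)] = (-54*b^5 + 27*b^4 + 48*b^3 + 6*b^2 - 4*b + 2)/(81*b^4 + 54*b^3 - 9*b^2 - 6*b + 1)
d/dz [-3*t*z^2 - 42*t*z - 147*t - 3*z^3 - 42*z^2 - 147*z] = -6*t*z - 42*t - 9*z^2 - 84*z - 147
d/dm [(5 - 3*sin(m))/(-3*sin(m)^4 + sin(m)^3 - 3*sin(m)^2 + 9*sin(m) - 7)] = 3*(-9*sin(m)^4 + 22*sin(m)^3 - 8*sin(m)^2 + 10*sin(m) - 8)*cos(m)/(3*sin(m)^4 - sin(m)^3 + 3*sin(m)^2 - 9*sin(m) + 7)^2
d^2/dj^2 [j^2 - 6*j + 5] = 2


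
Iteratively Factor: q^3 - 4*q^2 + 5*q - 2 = (q - 2)*(q^2 - 2*q + 1) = (q - 2)*(q - 1)*(q - 1)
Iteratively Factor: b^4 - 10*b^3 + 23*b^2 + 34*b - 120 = (b - 5)*(b^3 - 5*b^2 - 2*b + 24) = (b - 5)*(b + 2)*(b^2 - 7*b + 12) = (b - 5)*(b - 4)*(b + 2)*(b - 3)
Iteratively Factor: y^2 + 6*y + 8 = (y + 2)*(y + 4)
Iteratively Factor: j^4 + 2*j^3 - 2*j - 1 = (j - 1)*(j^3 + 3*j^2 + 3*j + 1) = (j - 1)*(j + 1)*(j^2 + 2*j + 1) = (j - 1)*(j + 1)^2*(j + 1)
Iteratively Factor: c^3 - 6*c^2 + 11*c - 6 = (c - 1)*(c^2 - 5*c + 6) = (c - 3)*(c - 1)*(c - 2)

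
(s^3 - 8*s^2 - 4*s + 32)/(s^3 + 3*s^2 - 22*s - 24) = (s^3 - 8*s^2 - 4*s + 32)/(s^3 + 3*s^2 - 22*s - 24)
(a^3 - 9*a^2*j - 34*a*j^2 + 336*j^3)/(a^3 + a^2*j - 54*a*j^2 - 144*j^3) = (a - 7*j)/(a + 3*j)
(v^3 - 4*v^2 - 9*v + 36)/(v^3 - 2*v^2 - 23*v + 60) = (v + 3)/(v + 5)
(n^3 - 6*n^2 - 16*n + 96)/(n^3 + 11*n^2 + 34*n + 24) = (n^2 - 10*n + 24)/(n^2 + 7*n + 6)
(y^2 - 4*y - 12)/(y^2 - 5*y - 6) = (y + 2)/(y + 1)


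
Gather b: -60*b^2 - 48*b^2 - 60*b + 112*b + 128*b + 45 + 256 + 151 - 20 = -108*b^2 + 180*b + 432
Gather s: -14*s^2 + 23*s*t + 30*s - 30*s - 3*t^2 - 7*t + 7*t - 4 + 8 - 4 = -14*s^2 + 23*s*t - 3*t^2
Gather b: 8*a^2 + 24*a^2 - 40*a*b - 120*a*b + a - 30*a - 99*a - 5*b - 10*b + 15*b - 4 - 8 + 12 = 32*a^2 - 160*a*b - 128*a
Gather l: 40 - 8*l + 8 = 48 - 8*l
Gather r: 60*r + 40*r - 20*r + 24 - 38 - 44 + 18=80*r - 40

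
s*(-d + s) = -d*s + s^2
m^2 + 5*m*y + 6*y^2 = (m + 2*y)*(m + 3*y)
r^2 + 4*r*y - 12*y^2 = (r - 2*y)*(r + 6*y)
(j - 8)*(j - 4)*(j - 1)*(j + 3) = j^4 - 10*j^3 + 5*j^2 + 100*j - 96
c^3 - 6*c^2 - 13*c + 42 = (c - 7)*(c - 2)*(c + 3)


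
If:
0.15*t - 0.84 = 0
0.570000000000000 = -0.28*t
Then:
No Solution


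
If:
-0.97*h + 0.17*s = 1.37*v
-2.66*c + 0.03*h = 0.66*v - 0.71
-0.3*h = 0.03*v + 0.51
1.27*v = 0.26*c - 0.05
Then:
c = 0.25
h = -1.70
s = -9.62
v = 0.01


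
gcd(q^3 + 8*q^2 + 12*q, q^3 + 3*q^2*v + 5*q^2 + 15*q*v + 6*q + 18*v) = q + 2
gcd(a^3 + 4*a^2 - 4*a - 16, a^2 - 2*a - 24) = a + 4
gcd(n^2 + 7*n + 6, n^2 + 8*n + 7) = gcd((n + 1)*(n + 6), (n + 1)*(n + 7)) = n + 1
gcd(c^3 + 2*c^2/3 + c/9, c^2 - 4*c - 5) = 1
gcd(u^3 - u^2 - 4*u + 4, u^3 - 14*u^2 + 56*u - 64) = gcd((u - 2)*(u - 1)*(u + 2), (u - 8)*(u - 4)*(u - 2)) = u - 2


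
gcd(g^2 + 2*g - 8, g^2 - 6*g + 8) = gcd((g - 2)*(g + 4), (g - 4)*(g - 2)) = g - 2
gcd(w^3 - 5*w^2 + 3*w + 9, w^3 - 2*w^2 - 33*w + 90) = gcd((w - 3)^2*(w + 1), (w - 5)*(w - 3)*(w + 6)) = w - 3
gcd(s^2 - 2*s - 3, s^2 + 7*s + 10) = 1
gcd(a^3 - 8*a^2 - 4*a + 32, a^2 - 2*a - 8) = a + 2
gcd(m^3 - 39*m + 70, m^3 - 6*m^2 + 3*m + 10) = m^2 - 7*m + 10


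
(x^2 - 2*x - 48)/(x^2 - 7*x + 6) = (x^2 - 2*x - 48)/(x^2 - 7*x + 6)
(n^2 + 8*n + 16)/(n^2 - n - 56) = (n^2 + 8*n + 16)/(n^2 - n - 56)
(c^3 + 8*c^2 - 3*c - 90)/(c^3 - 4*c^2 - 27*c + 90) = (c + 6)/(c - 6)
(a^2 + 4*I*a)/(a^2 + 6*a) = (a + 4*I)/(a + 6)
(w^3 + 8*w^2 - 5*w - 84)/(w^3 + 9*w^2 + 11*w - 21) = (w^2 + w - 12)/(w^2 + 2*w - 3)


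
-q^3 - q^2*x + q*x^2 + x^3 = (-q + x)*(q + x)^2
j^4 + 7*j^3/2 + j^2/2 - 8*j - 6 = (j - 3/2)*(j + 1)*(j + 2)^2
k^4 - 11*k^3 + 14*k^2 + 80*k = k*(k - 8)*(k - 5)*(k + 2)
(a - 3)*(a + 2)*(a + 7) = a^3 + 6*a^2 - 13*a - 42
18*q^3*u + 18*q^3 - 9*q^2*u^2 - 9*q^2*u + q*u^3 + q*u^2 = (-6*q + u)*(-3*q + u)*(q*u + q)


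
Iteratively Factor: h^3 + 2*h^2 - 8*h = (h - 2)*(h^2 + 4*h) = h*(h - 2)*(h + 4)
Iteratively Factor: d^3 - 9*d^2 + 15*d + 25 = (d + 1)*(d^2 - 10*d + 25) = (d - 5)*(d + 1)*(d - 5)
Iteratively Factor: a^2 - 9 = (a - 3)*(a + 3)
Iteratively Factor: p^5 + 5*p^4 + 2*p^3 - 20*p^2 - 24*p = (p)*(p^4 + 5*p^3 + 2*p^2 - 20*p - 24) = p*(p + 2)*(p^3 + 3*p^2 - 4*p - 12) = p*(p + 2)*(p + 3)*(p^2 - 4) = p*(p + 2)^2*(p + 3)*(p - 2)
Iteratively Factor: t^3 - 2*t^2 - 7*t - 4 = (t - 4)*(t^2 + 2*t + 1) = (t - 4)*(t + 1)*(t + 1)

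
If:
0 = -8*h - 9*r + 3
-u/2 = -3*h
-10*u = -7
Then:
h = 7/60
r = 31/135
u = 7/10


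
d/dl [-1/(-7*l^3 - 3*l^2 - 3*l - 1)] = 3*(-7*l^2 - 2*l - 1)/(7*l^3 + 3*l^2 + 3*l + 1)^2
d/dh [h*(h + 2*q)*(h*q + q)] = q*(3*h^2 + 4*h*q + 2*h + 2*q)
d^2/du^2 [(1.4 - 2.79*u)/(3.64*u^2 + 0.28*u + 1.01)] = (-(2.79*u - 1.4)*(7.28*u + 0.28)*(14.56*u + 0.56) + (60.9336*u - 8.6296)*(3.64*u^2 + 0.28*u + 1.01))/(3.64*u^2 + 0.28*u + 1.01)^3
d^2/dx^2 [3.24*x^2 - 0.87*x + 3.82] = 6.48000000000000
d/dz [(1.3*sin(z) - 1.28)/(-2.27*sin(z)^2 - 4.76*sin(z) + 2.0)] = (2.951*sin(z)^2 - 5.8112*sin(z) - 3.4928)*cos(z)/(5.1529*sin(z)^4 + 21.6104*sin(z)^3 + 13.5776*sin(z)^2 - 19.04*sin(z) + 4.0)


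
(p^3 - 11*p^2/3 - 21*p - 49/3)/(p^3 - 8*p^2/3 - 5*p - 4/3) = (3*p^2 - 14*p - 49)/(3*p^2 - 11*p - 4)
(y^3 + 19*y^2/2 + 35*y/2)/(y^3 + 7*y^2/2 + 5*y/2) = (y + 7)/(y + 1)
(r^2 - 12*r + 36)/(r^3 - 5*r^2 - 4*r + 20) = (r^2 - 12*r + 36)/(r^3 - 5*r^2 - 4*r + 20)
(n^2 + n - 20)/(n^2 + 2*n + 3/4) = 4*(n^2 + n - 20)/(4*n^2 + 8*n + 3)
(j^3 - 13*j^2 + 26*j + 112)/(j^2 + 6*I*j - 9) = (j^3 - 13*j^2 + 26*j + 112)/(j^2 + 6*I*j - 9)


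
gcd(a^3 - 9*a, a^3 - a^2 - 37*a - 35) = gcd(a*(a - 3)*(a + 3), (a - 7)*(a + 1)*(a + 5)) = 1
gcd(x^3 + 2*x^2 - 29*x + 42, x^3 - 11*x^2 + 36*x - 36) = x^2 - 5*x + 6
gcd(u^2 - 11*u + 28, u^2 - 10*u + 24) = u - 4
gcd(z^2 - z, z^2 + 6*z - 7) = z - 1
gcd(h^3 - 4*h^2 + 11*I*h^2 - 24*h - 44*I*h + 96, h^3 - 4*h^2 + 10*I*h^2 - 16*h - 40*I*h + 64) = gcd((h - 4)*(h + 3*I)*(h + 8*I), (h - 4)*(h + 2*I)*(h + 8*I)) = h^2 + h*(-4 + 8*I) - 32*I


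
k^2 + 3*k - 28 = (k - 4)*(k + 7)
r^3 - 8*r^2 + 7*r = r*(r - 7)*(r - 1)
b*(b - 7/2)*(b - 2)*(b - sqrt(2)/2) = b^4 - 11*b^3/2 - sqrt(2)*b^3/2 + 11*sqrt(2)*b^2/4 + 7*b^2 - 7*sqrt(2)*b/2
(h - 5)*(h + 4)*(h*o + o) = h^3*o - 21*h*o - 20*o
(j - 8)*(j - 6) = j^2 - 14*j + 48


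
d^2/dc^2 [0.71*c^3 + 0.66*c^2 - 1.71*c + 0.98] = 4.26*c + 1.32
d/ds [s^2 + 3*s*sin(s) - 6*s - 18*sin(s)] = 3*s*cos(s) + 2*s + 3*sin(s) - 18*cos(s) - 6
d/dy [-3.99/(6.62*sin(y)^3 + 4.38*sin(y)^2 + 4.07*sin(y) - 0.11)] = (79.2414*sin(y)^2 + 34.9524*sin(y) + 16.2393)*cos(y)/(6.62*sin(y)^3 + 4.38*sin(y)^2 + 4.07*sin(y) - 0.11)^2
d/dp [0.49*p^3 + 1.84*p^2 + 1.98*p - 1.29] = 1.47*p^2 + 3.68*p + 1.98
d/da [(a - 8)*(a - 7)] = 2*a - 15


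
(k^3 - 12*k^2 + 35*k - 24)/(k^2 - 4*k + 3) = k - 8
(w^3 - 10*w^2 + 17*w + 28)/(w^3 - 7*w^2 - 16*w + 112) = (w + 1)/(w + 4)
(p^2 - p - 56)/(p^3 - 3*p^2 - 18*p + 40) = (p^2 - p - 56)/(p^3 - 3*p^2 - 18*p + 40)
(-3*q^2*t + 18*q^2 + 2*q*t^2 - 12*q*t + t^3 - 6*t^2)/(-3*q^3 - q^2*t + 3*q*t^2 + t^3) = (t - 6)/(q + t)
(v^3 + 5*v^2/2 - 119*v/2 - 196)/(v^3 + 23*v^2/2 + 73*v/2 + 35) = (2*v^2 - 9*v - 56)/(2*v^2 + 9*v + 10)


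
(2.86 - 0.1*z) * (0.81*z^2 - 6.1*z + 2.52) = -0.081*z^3 + 2.9266*z^2 - 17.698*z + 7.2072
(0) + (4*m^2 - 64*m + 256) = 4*m^2 - 64*m + 256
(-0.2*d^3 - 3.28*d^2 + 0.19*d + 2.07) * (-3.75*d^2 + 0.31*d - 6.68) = 0.75*d^5 + 12.238*d^4 - 0.3933*d^3 + 14.2068*d^2 - 0.6275*d - 13.8276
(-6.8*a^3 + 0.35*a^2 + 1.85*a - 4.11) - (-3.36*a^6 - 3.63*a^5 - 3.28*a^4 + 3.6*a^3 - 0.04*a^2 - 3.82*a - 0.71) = 3.36*a^6 + 3.63*a^5 + 3.28*a^4 - 10.4*a^3 + 0.39*a^2 + 5.67*a - 3.4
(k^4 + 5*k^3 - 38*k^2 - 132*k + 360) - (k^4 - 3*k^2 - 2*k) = 5*k^3 - 35*k^2 - 130*k + 360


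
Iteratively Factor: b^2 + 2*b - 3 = (b + 3)*(b - 1)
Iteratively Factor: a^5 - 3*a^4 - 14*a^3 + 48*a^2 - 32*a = (a)*(a^4 - 3*a^3 - 14*a^2 + 48*a - 32) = a*(a - 4)*(a^3 + a^2 - 10*a + 8) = a*(a - 4)*(a + 4)*(a^2 - 3*a + 2) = a*(a - 4)*(a - 1)*(a + 4)*(a - 2)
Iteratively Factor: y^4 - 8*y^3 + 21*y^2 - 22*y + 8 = (y - 1)*(y^3 - 7*y^2 + 14*y - 8) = (y - 1)^2*(y^2 - 6*y + 8) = (y - 2)*(y - 1)^2*(y - 4)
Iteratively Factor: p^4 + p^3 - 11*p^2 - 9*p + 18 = (p + 3)*(p^3 - 2*p^2 - 5*p + 6) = (p - 1)*(p + 3)*(p^2 - p - 6) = (p - 1)*(p + 2)*(p + 3)*(p - 3)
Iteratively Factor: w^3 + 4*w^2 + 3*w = (w + 3)*(w^2 + w) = w*(w + 3)*(w + 1)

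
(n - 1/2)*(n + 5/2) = n^2 + 2*n - 5/4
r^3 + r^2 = r^2*(r + 1)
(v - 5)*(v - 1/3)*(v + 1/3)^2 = v^4 - 14*v^3/3 - 16*v^2/9 + 14*v/27 + 5/27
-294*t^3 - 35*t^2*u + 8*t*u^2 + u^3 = (-6*t + u)*(7*t + u)^2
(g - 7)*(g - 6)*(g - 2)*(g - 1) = g^4 - 16*g^3 + 83*g^2 - 152*g + 84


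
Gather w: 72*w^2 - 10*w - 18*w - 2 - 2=72*w^2 - 28*w - 4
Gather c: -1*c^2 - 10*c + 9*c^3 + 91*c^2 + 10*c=9*c^3 + 90*c^2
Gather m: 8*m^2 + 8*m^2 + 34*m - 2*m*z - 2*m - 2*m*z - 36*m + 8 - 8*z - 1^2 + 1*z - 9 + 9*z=16*m^2 + m*(-4*z - 4) + 2*z - 2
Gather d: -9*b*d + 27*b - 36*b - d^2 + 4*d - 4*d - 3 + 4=-9*b*d - 9*b - d^2 + 1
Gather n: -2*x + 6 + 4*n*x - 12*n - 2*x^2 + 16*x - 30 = n*(4*x - 12) - 2*x^2 + 14*x - 24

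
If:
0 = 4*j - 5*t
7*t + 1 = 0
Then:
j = -5/28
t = -1/7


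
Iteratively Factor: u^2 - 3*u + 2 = (u - 2)*(u - 1)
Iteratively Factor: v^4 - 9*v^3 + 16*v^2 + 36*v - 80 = (v - 2)*(v^3 - 7*v^2 + 2*v + 40) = (v - 4)*(v - 2)*(v^2 - 3*v - 10) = (v - 5)*(v - 4)*(v - 2)*(v + 2)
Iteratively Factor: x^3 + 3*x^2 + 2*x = (x + 2)*(x^2 + x) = x*(x + 2)*(x + 1)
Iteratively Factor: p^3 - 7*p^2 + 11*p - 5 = (p - 1)*(p^2 - 6*p + 5) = (p - 1)^2*(p - 5)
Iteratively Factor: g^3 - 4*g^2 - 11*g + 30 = (g - 2)*(g^2 - 2*g - 15) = (g - 2)*(g + 3)*(g - 5)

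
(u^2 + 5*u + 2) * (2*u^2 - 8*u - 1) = 2*u^4 + 2*u^3 - 37*u^2 - 21*u - 2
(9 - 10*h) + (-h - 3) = 6 - 11*h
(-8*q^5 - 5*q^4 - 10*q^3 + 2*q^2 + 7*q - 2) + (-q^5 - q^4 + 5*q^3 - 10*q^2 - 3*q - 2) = -9*q^5 - 6*q^4 - 5*q^3 - 8*q^2 + 4*q - 4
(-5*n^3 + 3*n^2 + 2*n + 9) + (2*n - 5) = -5*n^3 + 3*n^2 + 4*n + 4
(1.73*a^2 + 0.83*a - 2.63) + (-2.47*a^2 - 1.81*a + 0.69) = -0.74*a^2 - 0.98*a - 1.94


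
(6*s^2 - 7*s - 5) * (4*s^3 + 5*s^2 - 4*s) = 24*s^5 + 2*s^4 - 79*s^3 + 3*s^2 + 20*s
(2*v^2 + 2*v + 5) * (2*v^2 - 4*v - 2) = 4*v^4 - 4*v^3 - 2*v^2 - 24*v - 10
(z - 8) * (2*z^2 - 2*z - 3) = 2*z^3 - 18*z^2 + 13*z + 24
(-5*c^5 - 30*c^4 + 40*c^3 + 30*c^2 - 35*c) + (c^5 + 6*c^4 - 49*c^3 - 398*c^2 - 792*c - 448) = -4*c^5 - 24*c^4 - 9*c^3 - 368*c^2 - 827*c - 448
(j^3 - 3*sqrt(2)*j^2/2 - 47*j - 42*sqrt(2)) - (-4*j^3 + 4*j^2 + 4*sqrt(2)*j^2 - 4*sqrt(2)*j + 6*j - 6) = 5*j^3 - 11*sqrt(2)*j^2/2 - 4*j^2 - 53*j + 4*sqrt(2)*j - 42*sqrt(2) + 6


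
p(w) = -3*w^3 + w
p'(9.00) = -728.00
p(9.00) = -2178.00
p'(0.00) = 1.00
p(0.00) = 0.00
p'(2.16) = -40.99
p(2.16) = -28.07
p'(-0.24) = 0.48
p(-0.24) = -0.20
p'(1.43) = -17.40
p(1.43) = -7.34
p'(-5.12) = -234.93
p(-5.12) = 397.53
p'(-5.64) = -285.29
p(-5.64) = 532.58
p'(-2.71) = -65.10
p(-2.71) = 57.00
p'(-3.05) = -82.72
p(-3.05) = 82.07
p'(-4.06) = -147.35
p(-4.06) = 196.71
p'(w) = 1 - 9*w^2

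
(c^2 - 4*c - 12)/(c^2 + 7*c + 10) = (c - 6)/(c + 5)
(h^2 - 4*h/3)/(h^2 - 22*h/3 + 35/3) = h*(3*h - 4)/(3*h^2 - 22*h + 35)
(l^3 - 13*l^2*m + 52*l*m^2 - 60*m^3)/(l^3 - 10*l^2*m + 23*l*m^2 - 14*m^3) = (l^2 - 11*l*m + 30*m^2)/(l^2 - 8*l*m + 7*m^2)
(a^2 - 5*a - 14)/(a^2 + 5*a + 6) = (a - 7)/(a + 3)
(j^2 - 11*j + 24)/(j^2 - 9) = (j - 8)/(j + 3)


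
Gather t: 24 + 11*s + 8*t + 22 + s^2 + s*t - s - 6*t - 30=s^2 + 10*s + t*(s + 2) + 16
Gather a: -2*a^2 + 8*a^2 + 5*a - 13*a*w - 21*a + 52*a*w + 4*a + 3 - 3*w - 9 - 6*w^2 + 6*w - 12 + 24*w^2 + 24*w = 6*a^2 + a*(39*w - 12) + 18*w^2 + 27*w - 18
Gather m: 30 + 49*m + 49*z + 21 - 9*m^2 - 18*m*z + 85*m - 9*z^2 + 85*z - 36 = -9*m^2 + m*(134 - 18*z) - 9*z^2 + 134*z + 15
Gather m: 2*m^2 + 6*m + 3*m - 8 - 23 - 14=2*m^2 + 9*m - 45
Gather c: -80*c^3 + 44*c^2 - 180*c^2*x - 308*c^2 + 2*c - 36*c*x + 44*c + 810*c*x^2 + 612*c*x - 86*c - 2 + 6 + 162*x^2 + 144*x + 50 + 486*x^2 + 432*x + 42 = -80*c^3 + c^2*(-180*x - 264) + c*(810*x^2 + 576*x - 40) + 648*x^2 + 576*x + 96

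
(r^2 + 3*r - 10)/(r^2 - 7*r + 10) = (r + 5)/(r - 5)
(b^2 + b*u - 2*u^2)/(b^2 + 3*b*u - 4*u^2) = (b + 2*u)/(b + 4*u)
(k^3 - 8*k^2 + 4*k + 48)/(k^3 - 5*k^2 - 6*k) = (k^2 - 2*k - 8)/(k*(k + 1))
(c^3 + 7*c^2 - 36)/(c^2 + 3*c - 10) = (c^2 + 9*c + 18)/(c + 5)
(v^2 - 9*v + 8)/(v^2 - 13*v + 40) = (v - 1)/(v - 5)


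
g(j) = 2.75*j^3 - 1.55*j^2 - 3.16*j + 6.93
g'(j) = 8.25*j^2 - 3.1*j - 3.16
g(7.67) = 1132.36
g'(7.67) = 458.40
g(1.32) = 6.38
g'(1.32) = 7.12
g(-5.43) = -461.90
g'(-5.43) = 256.92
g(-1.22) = 3.48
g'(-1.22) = 12.90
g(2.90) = 51.80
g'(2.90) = 57.23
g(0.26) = 6.05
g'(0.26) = -3.41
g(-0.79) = 7.10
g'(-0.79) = 4.44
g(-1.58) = -2.79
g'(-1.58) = 22.33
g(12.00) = 4497.81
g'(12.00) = 1147.64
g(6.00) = 526.17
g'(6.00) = 275.24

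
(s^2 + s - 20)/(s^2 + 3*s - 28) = (s + 5)/(s + 7)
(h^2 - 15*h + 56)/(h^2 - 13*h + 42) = (h - 8)/(h - 6)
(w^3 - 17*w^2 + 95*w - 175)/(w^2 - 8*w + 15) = (w^2 - 12*w + 35)/(w - 3)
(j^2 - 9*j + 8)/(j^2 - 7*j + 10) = (j^2 - 9*j + 8)/(j^2 - 7*j + 10)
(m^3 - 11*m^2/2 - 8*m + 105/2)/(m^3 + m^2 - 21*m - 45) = (m - 7/2)/(m + 3)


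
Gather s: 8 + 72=80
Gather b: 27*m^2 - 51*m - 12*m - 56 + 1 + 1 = 27*m^2 - 63*m - 54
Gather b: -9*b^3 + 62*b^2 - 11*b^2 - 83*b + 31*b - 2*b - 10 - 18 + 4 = -9*b^3 + 51*b^2 - 54*b - 24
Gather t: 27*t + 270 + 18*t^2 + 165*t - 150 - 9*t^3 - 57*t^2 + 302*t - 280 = -9*t^3 - 39*t^2 + 494*t - 160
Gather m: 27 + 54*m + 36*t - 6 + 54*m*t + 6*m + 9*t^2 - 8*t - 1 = m*(54*t + 60) + 9*t^2 + 28*t + 20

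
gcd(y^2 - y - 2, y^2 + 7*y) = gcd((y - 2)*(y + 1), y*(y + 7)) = 1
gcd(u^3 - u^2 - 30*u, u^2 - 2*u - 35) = u + 5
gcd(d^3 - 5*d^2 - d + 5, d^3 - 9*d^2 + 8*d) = d - 1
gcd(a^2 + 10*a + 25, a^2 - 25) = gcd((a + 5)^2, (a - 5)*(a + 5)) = a + 5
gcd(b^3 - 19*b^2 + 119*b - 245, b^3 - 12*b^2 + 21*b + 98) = b^2 - 14*b + 49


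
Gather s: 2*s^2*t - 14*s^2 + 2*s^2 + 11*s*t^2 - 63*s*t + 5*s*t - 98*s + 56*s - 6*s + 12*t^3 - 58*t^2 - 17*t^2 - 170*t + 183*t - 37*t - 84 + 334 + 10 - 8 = s^2*(2*t - 12) + s*(11*t^2 - 58*t - 48) + 12*t^3 - 75*t^2 - 24*t + 252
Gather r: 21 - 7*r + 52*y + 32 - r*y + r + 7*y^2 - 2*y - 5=r*(-y - 6) + 7*y^2 + 50*y + 48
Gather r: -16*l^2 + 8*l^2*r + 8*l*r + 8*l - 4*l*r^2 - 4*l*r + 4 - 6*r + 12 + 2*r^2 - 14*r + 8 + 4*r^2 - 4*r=-16*l^2 + 8*l + r^2*(6 - 4*l) + r*(8*l^2 + 4*l - 24) + 24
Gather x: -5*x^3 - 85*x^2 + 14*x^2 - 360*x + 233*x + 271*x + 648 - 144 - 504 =-5*x^3 - 71*x^2 + 144*x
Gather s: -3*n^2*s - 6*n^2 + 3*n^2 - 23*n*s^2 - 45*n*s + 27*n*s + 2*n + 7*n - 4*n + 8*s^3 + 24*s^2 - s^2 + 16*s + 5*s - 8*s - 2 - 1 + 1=-3*n^2 + 5*n + 8*s^3 + s^2*(23 - 23*n) + s*(-3*n^2 - 18*n + 13) - 2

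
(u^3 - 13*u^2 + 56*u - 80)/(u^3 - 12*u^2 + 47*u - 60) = (u - 4)/(u - 3)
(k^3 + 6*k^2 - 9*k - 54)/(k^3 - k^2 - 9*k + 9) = (k + 6)/(k - 1)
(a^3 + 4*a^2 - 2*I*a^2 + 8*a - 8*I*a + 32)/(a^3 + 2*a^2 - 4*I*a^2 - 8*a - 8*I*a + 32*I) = (a + 2*I)/(a - 2)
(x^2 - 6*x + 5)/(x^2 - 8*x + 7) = (x - 5)/(x - 7)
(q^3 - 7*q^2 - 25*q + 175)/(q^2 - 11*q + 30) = (q^2 - 2*q - 35)/(q - 6)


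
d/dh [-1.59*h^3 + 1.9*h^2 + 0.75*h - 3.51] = -4.77*h^2 + 3.8*h + 0.75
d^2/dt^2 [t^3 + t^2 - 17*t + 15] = 6*t + 2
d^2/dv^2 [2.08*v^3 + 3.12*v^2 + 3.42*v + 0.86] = 12.48*v + 6.24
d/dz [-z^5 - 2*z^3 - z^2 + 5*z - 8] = -5*z^4 - 6*z^2 - 2*z + 5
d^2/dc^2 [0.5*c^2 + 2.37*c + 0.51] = 1.00000000000000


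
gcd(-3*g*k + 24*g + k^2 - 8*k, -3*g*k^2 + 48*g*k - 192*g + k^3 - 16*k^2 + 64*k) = 3*g*k - 24*g - k^2 + 8*k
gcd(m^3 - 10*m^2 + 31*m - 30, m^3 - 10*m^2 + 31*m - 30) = m^3 - 10*m^2 + 31*m - 30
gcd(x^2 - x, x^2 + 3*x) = x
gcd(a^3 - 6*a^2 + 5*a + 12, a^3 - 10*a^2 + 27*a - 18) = a - 3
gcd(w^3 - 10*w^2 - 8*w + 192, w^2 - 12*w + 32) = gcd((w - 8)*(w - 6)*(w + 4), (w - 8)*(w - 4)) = w - 8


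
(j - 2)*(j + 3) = j^2 + j - 6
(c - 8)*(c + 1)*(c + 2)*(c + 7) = c^4 + 2*c^3 - 57*c^2 - 170*c - 112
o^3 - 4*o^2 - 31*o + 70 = (o - 7)*(o - 2)*(o + 5)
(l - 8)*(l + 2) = l^2 - 6*l - 16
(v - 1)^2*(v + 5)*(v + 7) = v^4 + 10*v^3 + 12*v^2 - 58*v + 35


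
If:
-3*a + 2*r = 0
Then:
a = 2*r/3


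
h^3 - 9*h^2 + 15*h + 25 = (h - 5)^2*(h + 1)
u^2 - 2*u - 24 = (u - 6)*(u + 4)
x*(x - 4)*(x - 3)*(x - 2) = x^4 - 9*x^3 + 26*x^2 - 24*x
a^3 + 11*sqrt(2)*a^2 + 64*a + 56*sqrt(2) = (a + 2*sqrt(2))^2*(a + 7*sqrt(2))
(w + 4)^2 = w^2 + 8*w + 16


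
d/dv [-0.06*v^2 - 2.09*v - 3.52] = -0.12*v - 2.09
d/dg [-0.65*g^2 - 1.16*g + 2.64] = -1.3*g - 1.16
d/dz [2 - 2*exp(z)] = -2*exp(z)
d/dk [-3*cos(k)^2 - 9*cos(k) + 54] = 3*(2*cos(k) + 3)*sin(k)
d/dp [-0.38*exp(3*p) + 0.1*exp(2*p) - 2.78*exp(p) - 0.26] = (-1.14*exp(2*p) + 0.2*exp(p) - 2.78)*exp(p)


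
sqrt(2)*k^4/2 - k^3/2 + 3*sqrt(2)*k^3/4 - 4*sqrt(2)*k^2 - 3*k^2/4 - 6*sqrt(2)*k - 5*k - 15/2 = (k + 3/2)*(k - 5*sqrt(2)/2)*(k + sqrt(2))*(sqrt(2)*k/2 + 1)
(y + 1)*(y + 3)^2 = y^3 + 7*y^2 + 15*y + 9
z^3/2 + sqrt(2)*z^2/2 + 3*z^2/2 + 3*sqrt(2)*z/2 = z*(z/2 + sqrt(2)/2)*(z + 3)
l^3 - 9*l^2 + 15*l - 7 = (l - 7)*(l - 1)^2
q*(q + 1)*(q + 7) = q^3 + 8*q^2 + 7*q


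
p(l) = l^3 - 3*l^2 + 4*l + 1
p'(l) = 3*l^2 - 6*l + 4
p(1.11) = 3.11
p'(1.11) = 1.04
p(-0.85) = -5.18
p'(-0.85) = 11.27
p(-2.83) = -57.01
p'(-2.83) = 45.01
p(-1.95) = -25.62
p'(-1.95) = 27.11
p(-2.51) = -43.75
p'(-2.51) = 37.96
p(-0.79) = -4.53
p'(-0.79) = 10.61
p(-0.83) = -4.96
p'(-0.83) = 11.05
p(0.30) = 1.96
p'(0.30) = 2.47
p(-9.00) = -1007.00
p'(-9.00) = 301.00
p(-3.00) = -65.00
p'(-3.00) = 49.00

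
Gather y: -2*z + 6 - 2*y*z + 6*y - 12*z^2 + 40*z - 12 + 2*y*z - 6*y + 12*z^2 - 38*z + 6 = 0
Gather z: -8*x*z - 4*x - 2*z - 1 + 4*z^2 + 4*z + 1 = -4*x + 4*z^2 + z*(2 - 8*x)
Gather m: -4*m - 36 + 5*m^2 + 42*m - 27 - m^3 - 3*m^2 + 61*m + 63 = -m^3 + 2*m^2 + 99*m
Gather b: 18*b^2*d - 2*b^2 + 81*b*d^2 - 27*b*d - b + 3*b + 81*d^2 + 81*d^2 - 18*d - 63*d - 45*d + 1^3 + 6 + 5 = b^2*(18*d - 2) + b*(81*d^2 - 27*d + 2) + 162*d^2 - 126*d + 12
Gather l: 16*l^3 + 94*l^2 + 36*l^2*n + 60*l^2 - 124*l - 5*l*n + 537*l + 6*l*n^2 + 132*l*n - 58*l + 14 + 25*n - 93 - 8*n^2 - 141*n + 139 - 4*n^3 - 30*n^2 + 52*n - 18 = 16*l^3 + l^2*(36*n + 154) + l*(6*n^2 + 127*n + 355) - 4*n^3 - 38*n^2 - 64*n + 42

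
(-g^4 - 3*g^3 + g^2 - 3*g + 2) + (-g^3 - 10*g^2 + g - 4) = -g^4 - 4*g^3 - 9*g^2 - 2*g - 2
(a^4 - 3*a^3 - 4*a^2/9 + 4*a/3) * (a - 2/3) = a^5 - 11*a^4/3 + 14*a^3/9 + 44*a^2/27 - 8*a/9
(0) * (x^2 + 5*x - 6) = 0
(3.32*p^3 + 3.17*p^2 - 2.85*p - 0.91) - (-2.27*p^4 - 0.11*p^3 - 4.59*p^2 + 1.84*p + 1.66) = 2.27*p^4 + 3.43*p^3 + 7.76*p^2 - 4.69*p - 2.57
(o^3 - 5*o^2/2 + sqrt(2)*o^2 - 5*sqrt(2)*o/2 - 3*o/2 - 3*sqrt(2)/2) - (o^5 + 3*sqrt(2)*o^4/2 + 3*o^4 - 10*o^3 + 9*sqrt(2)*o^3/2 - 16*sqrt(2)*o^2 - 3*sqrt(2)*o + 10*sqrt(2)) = -o^5 - 3*o^4 - 3*sqrt(2)*o^4/2 - 9*sqrt(2)*o^3/2 + 11*o^3 - 5*o^2/2 + 17*sqrt(2)*o^2 - 3*o/2 + sqrt(2)*o/2 - 23*sqrt(2)/2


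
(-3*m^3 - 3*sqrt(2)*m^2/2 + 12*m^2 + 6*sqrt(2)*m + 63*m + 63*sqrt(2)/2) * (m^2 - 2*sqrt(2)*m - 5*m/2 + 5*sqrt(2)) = -3*m^5 + 9*sqrt(2)*m^4/2 + 39*m^4/2 - 117*sqrt(2)*m^3/4 + 39*m^3 - 393*m^2/2 - 99*sqrt(2)*m^2/2 - 66*m + 945*sqrt(2)*m/4 + 315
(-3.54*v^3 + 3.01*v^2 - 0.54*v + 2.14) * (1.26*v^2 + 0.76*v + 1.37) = -4.4604*v^5 + 1.1022*v^4 - 3.2426*v^3 + 6.4097*v^2 + 0.8866*v + 2.9318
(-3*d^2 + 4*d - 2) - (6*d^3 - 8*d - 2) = -6*d^3 - 3*d^2 + 12*d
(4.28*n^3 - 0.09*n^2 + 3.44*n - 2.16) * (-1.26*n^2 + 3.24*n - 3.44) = -5.3928*n^5 + 13.9806*n^4 - 19.3492*n^3 + 14.1768*n^2 - 18.832*n + 7.4304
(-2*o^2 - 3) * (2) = -4*o^2 - 6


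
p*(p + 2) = p^2 + 2*p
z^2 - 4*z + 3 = (z - 3)*(z - 1)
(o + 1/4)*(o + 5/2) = o^2 + 11*o/4 + 5/8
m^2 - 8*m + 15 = (m - 5)*(m - 3)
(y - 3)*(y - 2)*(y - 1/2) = y^3 - 11*y^2/2 + 17*y/2 - 3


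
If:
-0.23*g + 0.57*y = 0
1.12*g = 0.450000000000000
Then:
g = 0.40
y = 0.16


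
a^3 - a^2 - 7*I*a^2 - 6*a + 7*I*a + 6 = (a - 1)*(a - 6*I)*(a - I)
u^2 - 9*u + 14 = (u - 7)*(u - 2)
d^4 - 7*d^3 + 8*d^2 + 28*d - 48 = (d - 4)*(d - 3)*(d - 2)*(d + 2)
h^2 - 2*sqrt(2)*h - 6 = (h - 3*sqrt(2))*(h + sqrt(2))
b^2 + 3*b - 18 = (b - 3)*(b + 6)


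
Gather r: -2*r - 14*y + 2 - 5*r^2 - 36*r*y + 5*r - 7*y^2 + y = -5*r^2 + r*(3 - 36*y) - 7*y^2 - 13*y + 2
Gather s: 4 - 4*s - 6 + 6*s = 2*s - 2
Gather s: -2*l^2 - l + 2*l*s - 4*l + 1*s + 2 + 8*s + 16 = -2*l^2 - 5*l + s*(2*l + 9) + 18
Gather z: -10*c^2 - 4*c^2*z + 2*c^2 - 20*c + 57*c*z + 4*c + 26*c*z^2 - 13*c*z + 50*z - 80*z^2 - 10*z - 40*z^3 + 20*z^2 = -8*c^2 - 16*c - 40*z^3 + z^2*(26*c - 60) + z*(-4*c^2 + 44*c + 40)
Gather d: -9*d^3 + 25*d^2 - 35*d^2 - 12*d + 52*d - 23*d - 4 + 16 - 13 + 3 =-9*d^3 - 10*d^2 + 17*d + 2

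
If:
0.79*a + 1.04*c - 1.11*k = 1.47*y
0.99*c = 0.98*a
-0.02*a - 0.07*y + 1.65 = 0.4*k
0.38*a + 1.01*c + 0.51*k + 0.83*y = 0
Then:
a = 0.23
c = 0.22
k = 4.68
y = -3.26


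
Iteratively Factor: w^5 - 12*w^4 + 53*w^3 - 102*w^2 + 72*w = (w - 3)*(w^4 - 9*w^3 + 26*w^2 - 24*w) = (w - 4)*(w - 3)*(w^3 - 5*w^2 + 6*w) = (w - 4)*(w - 3)*(w - 2)*(w^2 - 3*w) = (w - 4)*(w - 3)^2*(w - 2)*(w)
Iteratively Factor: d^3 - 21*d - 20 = (d + 4)*(d^2 - 4*d - 5) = (d - 5)*(d + 4)*(d + 1)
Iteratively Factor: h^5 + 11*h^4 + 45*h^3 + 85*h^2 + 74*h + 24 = (h + 3)*(h^4 + 8*h^3 + 21*h^2 + 22*h + 8) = (h + 1)*(h + 3)*(h^3 + 7*h^2 + 14*h + 8) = (h + 1)^2*(h + 3)*(h^2 + 6*h + 8) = (h + 1)^2*(h + 3)*(h + 4)*(h + 2)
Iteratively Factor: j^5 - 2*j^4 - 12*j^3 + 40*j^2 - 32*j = (j - 2)*(j^4 - 12*j^2 + 16*j) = (j - 2)^2*(j^3 + 2*j^2 - 8*j) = j*(j - 2)^2*(j^2 + 2*j - 8) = j*(j - 2)^3*(j + 4)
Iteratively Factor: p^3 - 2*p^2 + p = (p - 1)*(p^2 - p) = p*(p - 1)*(p - 1)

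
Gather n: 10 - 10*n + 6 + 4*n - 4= 12 - 6*n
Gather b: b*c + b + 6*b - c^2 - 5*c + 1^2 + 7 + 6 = b*(c + 7) - c^2 - 5*c + 14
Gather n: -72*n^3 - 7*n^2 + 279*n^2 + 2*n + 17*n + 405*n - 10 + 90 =-72*n^3 + 272*n^2 + 424*n + 80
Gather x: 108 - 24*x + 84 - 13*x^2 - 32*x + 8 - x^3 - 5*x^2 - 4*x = -x^3 - 18*x^2 - 60*x + 200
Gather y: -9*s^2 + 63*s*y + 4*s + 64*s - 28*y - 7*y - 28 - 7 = -9*s^2 + 68*s + y*(63*s - 35) - 35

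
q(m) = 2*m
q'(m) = 2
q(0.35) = 0.70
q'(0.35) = 2.00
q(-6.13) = -12.26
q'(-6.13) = 2.00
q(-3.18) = -6.36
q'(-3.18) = 2.00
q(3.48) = 6.96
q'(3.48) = 2.00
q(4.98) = 9.96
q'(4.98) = 2.00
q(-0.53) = -1.06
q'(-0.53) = 2.00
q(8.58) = 17.16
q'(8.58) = 2.00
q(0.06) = 0.12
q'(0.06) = 2.00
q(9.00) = 18.00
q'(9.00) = 2.00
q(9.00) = 18.00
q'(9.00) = 2.00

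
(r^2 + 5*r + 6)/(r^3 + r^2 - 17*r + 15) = (r^2 + 5*r + 6)/(r^3 + r^2 - 17*r + 15)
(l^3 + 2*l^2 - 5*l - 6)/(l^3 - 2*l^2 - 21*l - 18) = (l - 2)/(l - 6)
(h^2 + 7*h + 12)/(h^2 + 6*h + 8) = (h + 3)/(h + 2)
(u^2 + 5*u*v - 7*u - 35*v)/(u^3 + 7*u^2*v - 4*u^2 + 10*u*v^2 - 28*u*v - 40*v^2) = (u - 7)/(u^2 + 2*u*v - 4*u - 8*v)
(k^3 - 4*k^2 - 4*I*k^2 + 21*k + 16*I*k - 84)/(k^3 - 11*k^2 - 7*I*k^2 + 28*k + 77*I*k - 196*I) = (k + 3*I)/(k - 7)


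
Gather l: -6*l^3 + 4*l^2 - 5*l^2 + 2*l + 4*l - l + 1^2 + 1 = -6*l^3 - l^2 + 5*l + 2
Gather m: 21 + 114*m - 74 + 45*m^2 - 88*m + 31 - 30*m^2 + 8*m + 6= 15*m^2 + 34*m - 16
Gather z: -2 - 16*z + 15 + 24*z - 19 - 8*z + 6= 0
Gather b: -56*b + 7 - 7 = -56*b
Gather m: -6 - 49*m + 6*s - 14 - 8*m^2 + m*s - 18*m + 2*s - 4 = -8*m^2 + m*(s - 67) + 8*s - 24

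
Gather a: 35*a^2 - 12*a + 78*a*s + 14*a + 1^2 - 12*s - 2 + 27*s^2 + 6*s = 35*a^2 + a*(78*s + 2) + 27*s^2 - 6*s - 1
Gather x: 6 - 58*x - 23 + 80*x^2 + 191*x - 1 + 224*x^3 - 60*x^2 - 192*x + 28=224*x^3 + 20*x^2 - 59*x + 10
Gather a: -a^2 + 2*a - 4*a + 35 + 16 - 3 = -a^2 - 2*a + 48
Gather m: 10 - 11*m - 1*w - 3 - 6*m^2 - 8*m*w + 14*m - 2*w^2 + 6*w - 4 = -6*m^2 + m*(3 - 8*w) - 2*w^2 + 5*w + 3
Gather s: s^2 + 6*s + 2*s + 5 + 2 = s^2 + 8*s + 7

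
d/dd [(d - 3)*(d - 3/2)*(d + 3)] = 3*d^2 - 3*d - 9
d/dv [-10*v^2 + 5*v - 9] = 5 - 20*v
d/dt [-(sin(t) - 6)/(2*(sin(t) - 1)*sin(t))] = (cos(t) - 12/tan(t) + 6*cos(t)/sin(t)^2)/(2*(sin(t) - 1)^2)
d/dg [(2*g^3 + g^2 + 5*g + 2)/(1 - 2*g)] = (-8*g^3 + 4*g^2 + 2*g + 9)/(4*g^2 - 4*g + 1)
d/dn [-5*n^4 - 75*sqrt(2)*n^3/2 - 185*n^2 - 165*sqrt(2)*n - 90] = -20*n^3 - 225*sqrt(2)*n^2/2 - 370*n - 165*sqrt(2)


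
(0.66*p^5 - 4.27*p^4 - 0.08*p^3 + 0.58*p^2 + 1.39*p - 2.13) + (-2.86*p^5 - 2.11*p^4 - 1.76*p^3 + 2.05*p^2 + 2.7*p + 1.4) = -2.2*p^5 - 6.38*p^4 - 1.84*p^3 + 2.63*p^2 + 4.09*p - 0.73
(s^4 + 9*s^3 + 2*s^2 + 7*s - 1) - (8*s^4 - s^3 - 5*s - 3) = -7*s^4 + 10*s^3 + 2*s^2 + 12*s + 2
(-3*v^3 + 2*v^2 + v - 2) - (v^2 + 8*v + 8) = -3*v^3 + v^2 - 7*v - 10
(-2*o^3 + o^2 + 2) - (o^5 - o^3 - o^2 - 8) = -o^5 - o^3 + 2*o^2 + 10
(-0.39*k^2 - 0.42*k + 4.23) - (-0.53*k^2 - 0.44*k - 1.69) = 0.14*k^2 + 0.02*k + 5.92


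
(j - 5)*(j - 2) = j^2 - 7*j + 10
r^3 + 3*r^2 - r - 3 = (r - 1)*(r + 1)*(r + 3)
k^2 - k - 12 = (k - 4)*(k + 3)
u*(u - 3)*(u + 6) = u^3 + 3*u^2 - 18*u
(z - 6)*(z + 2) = z^2 - 4*z - 12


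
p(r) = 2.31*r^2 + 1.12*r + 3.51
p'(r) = 4.62*r + 1.12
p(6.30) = 102.25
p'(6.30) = 30.23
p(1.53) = 10.63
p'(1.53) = 8.19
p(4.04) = 45.74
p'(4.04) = 19.78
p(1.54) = 10.71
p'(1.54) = 8.23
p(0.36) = 4.21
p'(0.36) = 2.78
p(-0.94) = 4.50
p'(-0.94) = -3.22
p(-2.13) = 11.60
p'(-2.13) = -8.72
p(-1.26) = 5.77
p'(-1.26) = -4.70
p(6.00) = 93.39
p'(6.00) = 28.84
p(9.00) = 200.70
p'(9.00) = 42.70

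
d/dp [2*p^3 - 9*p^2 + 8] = 6*p*(p - 3)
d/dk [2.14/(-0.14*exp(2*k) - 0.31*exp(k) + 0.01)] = (0.5992*exp(k) + 0.6634)*exp(k)/(0.14*exp(2*k) + 0.31*exp(k) - 0.01)^2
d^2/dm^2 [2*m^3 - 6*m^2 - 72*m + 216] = 12*m - 12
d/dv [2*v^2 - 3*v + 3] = 4*v - 3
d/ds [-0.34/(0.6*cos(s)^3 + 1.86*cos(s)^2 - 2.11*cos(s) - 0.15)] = (-0.612*cos(s)^2 - 1.2648*cos(s) + 0.7174)*sin(s)/(0.6*cos(s)^3 + 1.86*cos(s)^2 - 2.11*cos(s) - 0.15)^2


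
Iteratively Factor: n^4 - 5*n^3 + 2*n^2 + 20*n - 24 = (n + 2)*(n^3 - 7*n^2 + 16*n - 12) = (n - 3)*(n + 2)*(n^2 - 4*n + 4) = (n - 3)*(n - 2)*(n + 2)*(n - 2)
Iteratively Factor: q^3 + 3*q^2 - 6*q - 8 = (q + 4)*(q^2 - q - 2) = (q + 1)*(q + 4)*(q - 2)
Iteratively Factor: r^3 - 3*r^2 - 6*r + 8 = (r - 1)*(r^2 - 2*r - 8) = (r - 1)*(r + 2)*(r - 4)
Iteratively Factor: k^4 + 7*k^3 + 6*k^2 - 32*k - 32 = (k + 4)*(k^3 + 3*k^2 - 6*k - 8) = (k + 1)*(k + 4)*(k^2 + 2*k - 8) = (k + 1)*(k + 4)^2*(k - 2)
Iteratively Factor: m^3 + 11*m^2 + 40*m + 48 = (m + 3)*(m^2 + 8*m + 16) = (m + 3)*(m + 4)*(m + 4)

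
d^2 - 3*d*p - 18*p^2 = (d - 6*p)*(d + 3*p)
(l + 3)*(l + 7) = l^2 + 10*l + 21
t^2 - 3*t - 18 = (t - 6)*(t + 3)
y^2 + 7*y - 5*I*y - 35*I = (y + 7)*(y - 5*I)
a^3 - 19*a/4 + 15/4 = (a - 3/2)*(a - 1)*(a + 5/2)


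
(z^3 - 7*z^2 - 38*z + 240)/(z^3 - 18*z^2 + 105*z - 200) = (z + 6)/(z - 5)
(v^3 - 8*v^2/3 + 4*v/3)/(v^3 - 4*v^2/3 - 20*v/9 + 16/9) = 3*v/(3*v + 4)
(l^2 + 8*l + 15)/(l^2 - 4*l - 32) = (l^2 + 8*l + 15)/(l^2 - 4*l - 32)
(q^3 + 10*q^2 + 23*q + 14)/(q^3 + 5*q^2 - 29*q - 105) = (q^2 + 3*q + 2)/(q^2 - 2*q - 15)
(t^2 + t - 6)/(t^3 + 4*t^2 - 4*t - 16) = (t + 3)/(t^2 + 6*t + 8)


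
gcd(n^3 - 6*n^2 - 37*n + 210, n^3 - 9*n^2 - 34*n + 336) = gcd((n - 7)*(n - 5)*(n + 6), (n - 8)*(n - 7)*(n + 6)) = n^2 - n - 42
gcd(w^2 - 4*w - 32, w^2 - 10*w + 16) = w - 8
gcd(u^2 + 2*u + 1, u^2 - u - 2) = u + 1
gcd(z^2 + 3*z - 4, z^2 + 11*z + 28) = z + 4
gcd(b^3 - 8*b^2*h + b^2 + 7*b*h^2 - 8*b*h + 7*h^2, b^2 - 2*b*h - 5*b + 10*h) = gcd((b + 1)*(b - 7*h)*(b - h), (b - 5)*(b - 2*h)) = 1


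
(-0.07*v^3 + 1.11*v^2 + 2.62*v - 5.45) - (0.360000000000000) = -0.07*v^3 + 1.11*v^2 + 2.62*v - 5.81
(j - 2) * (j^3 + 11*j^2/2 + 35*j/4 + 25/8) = j^4 + 7*j^3/2 - 9*j^2/4 - 115*j/8 - 25/4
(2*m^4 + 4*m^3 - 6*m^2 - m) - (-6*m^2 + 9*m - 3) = 2*m^4 + 4*m^3 - 10*m + 3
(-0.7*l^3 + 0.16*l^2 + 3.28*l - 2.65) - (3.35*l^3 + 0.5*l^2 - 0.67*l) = -4.05*l^3 - 0.34*l^2 + 3.95*l - 2.65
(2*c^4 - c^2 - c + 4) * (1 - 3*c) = -6*c^5 + 2*c^4 + 3*c^3 + 2*c^2 - 13*c + 4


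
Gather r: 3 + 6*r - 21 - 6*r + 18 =0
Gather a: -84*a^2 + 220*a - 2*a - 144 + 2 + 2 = -84*a^2 + 218*a - 140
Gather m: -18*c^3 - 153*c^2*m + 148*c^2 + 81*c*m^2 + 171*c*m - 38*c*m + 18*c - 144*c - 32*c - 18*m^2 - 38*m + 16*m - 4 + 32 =-18*c^3 + 148*c^2 - 158*c + m^2*(81*c - 18) + m*(-153*c^2 + 133*c - 22) + 28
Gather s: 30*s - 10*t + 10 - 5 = 30*s - 10*t + 5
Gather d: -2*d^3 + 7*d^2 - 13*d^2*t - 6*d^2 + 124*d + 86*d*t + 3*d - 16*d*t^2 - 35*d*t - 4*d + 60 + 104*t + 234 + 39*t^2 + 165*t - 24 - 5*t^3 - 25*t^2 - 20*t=-2*d^3 + d^2*(1 - 13*t) + d*(-16*t^2 + 51*t + 123) - 5*t^3 + 14*t^2 + 249*t + 270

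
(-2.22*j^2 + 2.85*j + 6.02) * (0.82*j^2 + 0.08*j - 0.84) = -1.8204*j^4 + 2.1594*j^3 + 7.0292*j^2 - 1.9124*j - 5.0568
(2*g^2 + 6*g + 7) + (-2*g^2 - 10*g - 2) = 5 - 4*g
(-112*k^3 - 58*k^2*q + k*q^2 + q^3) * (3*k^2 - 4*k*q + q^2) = -336*k^5 + 274*k^4*q + 123*k^3*q^2 - 59*k^2*q^3 - 3*k*q^4 + q^5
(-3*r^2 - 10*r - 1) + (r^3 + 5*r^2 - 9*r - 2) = r^3 + 2*r^2 - 19*r - 3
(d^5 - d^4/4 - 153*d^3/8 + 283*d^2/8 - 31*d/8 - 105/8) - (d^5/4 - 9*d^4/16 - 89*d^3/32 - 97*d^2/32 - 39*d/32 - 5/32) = 3*d^5/4 + 5*d^4/16 - 523*d^3/32 + 1229*d^2/32 - 85*d/32 - 415/32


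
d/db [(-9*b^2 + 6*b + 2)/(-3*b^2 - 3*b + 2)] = 3*(15*b^2 - 8*b + 6)/(9*b^4 + 18*b^3 - 3*b^2 - 12*b + 4)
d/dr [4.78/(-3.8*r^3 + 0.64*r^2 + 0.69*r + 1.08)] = (54.492*r^2 - 6.1184*r - 3.2982)/(-3.8*r^3 + 0.64*r^2 + 0.69*r + 1.08)^2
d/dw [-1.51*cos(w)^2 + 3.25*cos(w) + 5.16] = (3.02*cos(w) - 3.25)*sin(w)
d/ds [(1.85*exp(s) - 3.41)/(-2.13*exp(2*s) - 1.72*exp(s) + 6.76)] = (3.9405*exp(2*s) - 14.5266*exp(s) + 6.6408)*exp(s)/(4.5369*exp(4*s) + 7.3272*exp(3*s) - 25.8392*exp(2*s) - 23.2544*exp(s) + 45.6976)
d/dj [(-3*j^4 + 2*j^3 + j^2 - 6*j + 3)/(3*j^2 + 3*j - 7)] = (-18*j^5 - 21*j^4 + 96*j^3 - 21*j^2 - 32*j + 33)/(9*j^4 + 18*j^3 - 33*j^2 - 42*j + 49)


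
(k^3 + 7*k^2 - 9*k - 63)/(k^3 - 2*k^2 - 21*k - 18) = (k^2 + 4*k - 21)/(k^2 - 5*k - 6)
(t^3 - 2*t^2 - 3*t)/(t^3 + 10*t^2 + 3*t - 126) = t*(t + 1)/(t^2 + 13*t + 42)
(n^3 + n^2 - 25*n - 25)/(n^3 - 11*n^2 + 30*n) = (n^2 + 6*n + 5)/(n*(n - 6))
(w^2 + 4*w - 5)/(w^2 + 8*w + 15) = (w - 1)/(w + 3)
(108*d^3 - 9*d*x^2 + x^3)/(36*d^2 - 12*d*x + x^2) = 3*d + x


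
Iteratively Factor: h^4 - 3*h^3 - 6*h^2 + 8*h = (h)*(h^3 - 3*h^2 - 6*h + 8) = h*(h + 2)*(h^2 - 5*h + 4) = h*(h - 1)*(h + 2)*(h - 4)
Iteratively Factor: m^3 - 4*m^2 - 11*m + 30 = (m - 5)*(m^2 + m - 6) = (m - 5)*(m + 3)*(m - 2)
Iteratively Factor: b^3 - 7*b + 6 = (b - 2)*(b^2 + 2*b - 3) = (b - 2)*(b + 3)*(b - 1)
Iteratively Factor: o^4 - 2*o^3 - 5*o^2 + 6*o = (o - 1)*(o^3 - o^2 - 6*o) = (o - 1)*(o + 2)*(o^2 - 3*o) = o*(o - 1)*(o + 2)*(o - 3)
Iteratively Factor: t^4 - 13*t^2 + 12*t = (t - 1)*(t^3 + t^2 - 12*t) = (t - 1)*(t + 4)*(t^2 - 3*t) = t*(t - 1)*(t + 4)*(t - 3)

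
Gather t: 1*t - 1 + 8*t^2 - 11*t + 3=8*t^2 - 10*t + 2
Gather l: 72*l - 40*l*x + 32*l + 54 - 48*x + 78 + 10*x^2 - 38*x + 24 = l*(104 - 40*x) + 10*x^2 - 86*x + 156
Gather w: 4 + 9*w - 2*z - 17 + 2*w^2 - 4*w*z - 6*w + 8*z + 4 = 2*w^2 + w*(3 - 4*z) + 6*z - 9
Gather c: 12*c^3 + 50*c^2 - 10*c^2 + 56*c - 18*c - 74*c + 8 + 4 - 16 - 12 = 12*c^3 + 40*c^2 - 36*c - 16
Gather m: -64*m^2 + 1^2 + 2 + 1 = 4 - 64*m^2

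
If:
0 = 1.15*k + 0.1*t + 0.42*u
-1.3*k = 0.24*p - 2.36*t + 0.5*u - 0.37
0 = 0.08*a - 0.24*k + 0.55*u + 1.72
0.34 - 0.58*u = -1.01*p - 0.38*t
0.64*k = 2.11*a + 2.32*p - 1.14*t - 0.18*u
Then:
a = 1.96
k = 1.10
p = -1.88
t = -0.36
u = -2.93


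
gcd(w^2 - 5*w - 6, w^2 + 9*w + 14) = 1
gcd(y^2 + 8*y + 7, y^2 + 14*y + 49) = y + 7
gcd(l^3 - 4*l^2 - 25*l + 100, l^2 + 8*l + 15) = l + 5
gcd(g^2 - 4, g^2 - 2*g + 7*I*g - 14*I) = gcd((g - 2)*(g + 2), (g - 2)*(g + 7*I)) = g - 2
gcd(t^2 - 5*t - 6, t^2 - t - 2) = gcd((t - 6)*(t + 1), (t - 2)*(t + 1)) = t + 1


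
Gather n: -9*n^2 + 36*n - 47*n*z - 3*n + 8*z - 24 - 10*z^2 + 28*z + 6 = -9*n^2 + n*(33 - 47*z) - 10*z^2 + 36*z - 18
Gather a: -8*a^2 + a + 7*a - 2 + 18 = -8*a^2 + 8*a + 16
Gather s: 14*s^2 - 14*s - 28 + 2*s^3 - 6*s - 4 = 2*s^3 + 14*s^2 - 20*s - 32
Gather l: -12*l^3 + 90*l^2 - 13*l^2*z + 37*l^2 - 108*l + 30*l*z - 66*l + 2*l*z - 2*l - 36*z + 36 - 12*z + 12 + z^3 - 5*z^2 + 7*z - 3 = -12*l^3 + l^2*(127 - 13*z) + l*(32*z - 176) + z^3 - 5*z^2 - 41*z + 45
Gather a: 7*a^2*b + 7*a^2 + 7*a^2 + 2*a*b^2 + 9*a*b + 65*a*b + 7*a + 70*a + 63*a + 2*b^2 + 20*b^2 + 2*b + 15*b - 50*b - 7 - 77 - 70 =a^2*(7*b + 14) + a*(2*b^2 + 74*b + 140) + 22*b^2 - 33*b - 154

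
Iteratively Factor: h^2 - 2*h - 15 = (h - 5)*(h + 3)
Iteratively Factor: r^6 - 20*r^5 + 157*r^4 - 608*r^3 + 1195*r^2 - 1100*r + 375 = (r - 1)*(r^5 - 19*r^4 + 138*r^3 - 470*r^2 + 725*r - 375) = (r - 1)^2*(r^4 - 18*r^3 + 120*r^2 - 350*r + 375) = (r - 3)*(r - 1)^2*(r^3 - 15*r^2 + 75*r - 125) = (r - 5)*(r - 3)*(r - 1)^2*(r^2 - 10*r + 25) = (r - 5)^2*(r - 3)*(r - 1)^2*(r - 5)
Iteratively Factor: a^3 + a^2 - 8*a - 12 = (a - 3)*(a^2 + 4*a + 4) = (a - 3)*(a + 2)*(a + 2)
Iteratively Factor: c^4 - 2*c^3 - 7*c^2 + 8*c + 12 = (c - 2)*(c^3 - 7*c - 6) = (c - 3)*(c - 2)*(c^2 + 3*c + 2) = (c - 3)*(c - 2)*(c + 2)*(c + 1)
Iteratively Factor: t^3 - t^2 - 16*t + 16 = (t - 1)*(t^2 - 16) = (t - 4)*(t - 1)*(t + 4)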